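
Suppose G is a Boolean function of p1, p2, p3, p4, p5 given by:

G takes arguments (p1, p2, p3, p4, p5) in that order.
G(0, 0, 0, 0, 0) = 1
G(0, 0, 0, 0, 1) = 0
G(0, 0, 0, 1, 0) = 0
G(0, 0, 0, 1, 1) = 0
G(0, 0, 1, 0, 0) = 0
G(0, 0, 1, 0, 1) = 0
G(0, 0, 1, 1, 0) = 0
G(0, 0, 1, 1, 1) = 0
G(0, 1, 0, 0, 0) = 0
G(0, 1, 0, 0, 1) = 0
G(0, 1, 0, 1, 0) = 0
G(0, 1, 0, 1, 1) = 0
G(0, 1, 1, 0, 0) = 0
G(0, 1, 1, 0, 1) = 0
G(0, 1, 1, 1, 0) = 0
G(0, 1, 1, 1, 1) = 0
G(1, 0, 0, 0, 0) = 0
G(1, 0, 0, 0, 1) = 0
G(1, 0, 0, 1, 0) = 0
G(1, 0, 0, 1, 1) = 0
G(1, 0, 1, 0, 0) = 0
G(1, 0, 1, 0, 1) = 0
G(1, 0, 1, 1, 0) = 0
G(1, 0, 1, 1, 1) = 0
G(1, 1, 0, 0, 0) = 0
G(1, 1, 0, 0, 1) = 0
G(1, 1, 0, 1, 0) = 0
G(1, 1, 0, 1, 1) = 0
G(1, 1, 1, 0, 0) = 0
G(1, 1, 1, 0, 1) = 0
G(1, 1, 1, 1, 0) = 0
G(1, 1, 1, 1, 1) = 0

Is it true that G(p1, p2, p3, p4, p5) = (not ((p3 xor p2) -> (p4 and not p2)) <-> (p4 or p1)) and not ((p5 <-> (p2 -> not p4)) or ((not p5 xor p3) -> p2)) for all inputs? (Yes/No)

Check the formula against G row by row:
  p1=0, p2=0, p3=0, p4=0, p5=0: formula gives 1, G = 1 ✓
  p1=0, p2=0, p3=0, p4=0, p5=1: formula gives 0, G = 0 ✓
  p1=0, p2=0, p3=0, p4=1, p5=0: formula gives 0, G = 0 ✓
  p1=0, p2=0, p3=0, p4=1, p5=1: formula gives 0, G = 0 ✓
  … (the remaining 28 rows also agree.)
All 32 rows match — the expression computes G exactly.

Yes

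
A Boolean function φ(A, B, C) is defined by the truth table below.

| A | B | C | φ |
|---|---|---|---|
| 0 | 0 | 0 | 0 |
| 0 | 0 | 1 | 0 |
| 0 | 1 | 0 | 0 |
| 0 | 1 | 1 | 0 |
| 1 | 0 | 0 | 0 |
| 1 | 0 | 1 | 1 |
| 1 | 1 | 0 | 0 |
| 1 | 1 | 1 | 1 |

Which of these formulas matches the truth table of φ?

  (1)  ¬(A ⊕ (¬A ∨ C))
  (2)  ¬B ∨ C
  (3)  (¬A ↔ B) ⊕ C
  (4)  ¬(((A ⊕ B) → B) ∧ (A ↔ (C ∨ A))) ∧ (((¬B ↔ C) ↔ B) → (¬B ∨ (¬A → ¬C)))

1

(2): at (0,0,0) it gives 1, but φ = 0 — eliminated.
(3): at (0,0,1) it gives 1, but φ = 0 — eliminated.
(4): at (0,0,1) it gives 1, but φ = 0 — eliminated.
(1) is the remaining candidate, and it agrees with φ on all 8 inputs.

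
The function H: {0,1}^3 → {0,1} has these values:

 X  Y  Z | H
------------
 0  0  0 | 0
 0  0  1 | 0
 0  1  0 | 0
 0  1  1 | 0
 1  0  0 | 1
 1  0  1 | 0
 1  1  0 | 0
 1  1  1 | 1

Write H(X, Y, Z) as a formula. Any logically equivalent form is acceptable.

H(X, Y, Z) = ((X · Y') · Z') + ((X · Y) · Z)

Collect the rows where H=1 — (1,0,0), (1,1,1) — and write one minterm per row: X·¬Y·¬Z, X·Y·Z. Their union (logical OR) reproduces the table exactly.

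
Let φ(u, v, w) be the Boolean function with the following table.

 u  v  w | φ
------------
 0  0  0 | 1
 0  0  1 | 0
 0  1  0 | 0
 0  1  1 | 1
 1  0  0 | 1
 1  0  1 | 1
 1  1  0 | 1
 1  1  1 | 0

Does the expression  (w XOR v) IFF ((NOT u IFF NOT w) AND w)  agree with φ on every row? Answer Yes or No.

Evaluate (w XOR v) IFF ((NOT u IFF NOT w) AND w) on each row and compare to φ:
  u=0, v=0, w=0: formula gives 1, φ = 1 ✓
  u=0, v=0, w=1: formula gives 0, φ = 0 ✓
  u=0, v=1, w=0: formula gives 0, φ = 0 ✓
  u=0, v=1, w=1: formula gives 1, φ = 1 ✓
  u=1, v=0, w=0: formula gives 1, φ = 1 ✓
  …
  u=1, v=1, w=0: formula gives 0, but φ = 1 ✗
A single disagreement suffices: at (1,1,0) they differ, so the formula does not compute φ.

No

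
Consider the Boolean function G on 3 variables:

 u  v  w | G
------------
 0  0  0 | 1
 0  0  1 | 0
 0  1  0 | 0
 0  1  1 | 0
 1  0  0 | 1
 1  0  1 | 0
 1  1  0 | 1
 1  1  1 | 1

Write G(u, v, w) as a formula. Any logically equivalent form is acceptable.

G(u, v, w) = ((((NOT u AND NOT v) AND NOT w) OR ((u AND NOT v) AND NOT w)) OR ((u AND v) AND NOT w)) OR ((u AND v) AND w)

G=1 on 4 inputs: (0,0,0), (1,0,0), (1,1,0), (1,1,1). Reading each as a conjunction of literals (¬u·¬v·¬w, u·¬v·¬w, u·v·¬w, u·v·w) and taking the OR gives the canonical DNF.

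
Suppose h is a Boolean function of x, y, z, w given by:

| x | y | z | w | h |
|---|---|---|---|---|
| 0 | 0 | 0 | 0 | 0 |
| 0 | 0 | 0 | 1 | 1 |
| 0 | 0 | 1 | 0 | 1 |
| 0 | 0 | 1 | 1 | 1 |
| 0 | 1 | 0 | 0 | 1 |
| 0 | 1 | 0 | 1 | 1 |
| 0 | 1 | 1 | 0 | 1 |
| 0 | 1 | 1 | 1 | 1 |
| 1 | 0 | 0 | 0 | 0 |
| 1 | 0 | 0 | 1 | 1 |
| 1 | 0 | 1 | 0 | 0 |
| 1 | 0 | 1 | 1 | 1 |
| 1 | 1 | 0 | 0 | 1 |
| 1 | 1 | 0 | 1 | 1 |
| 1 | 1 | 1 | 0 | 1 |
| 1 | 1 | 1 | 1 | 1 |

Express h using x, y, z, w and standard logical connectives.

h(x, y, z, w) = ¬(((((¬x ∧ ¬y) ∧ ¬z) ∧ ¬w) ∨ (((x ∧ ¬y) ∧ ¬z) ∧ ¬w)) ∨ (((x ∧ ¬y) ∧ z) ∧ ¬w))

h is 0 on only 3 rows — (0,0,0,0), (1,0,0,0), (1,0,1,0). Writing each as a minterm (¬x·¬y·¬z·¬w, x·¬y·¬z·¬w, x·¬y·z·¬w) and OR-ing them characterizes exactly where h=0, so h is the negation of that disjunction.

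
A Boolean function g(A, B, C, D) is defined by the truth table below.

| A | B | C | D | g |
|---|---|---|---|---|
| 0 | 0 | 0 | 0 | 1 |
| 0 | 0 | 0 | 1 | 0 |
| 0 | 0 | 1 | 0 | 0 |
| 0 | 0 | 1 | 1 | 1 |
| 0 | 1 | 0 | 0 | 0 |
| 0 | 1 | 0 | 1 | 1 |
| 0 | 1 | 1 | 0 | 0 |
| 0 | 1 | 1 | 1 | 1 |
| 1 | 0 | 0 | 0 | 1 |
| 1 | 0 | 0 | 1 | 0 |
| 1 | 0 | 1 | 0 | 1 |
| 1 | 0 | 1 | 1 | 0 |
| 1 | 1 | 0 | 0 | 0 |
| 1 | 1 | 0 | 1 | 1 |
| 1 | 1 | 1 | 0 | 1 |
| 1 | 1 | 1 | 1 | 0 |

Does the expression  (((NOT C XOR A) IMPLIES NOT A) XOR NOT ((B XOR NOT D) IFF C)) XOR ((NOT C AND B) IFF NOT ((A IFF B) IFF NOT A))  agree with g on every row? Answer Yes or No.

Check the formula against g row by row:
  A=0, B=0, C=0, D=0: formula gives 1, g = 1 ✓
  A=0, B=0, C=0, D=1: formula gives 0, g = 0 ✓
  A=0, B=0, C=1, D=0: formula gives 0, g = 0 ✓
  A=0, B=0, C=1, D=1: formula gives 1, g = 1 ✓
  … (the remaining 12 rows also agree.)
No disagreement on any input; they are logically equivalent.

Yes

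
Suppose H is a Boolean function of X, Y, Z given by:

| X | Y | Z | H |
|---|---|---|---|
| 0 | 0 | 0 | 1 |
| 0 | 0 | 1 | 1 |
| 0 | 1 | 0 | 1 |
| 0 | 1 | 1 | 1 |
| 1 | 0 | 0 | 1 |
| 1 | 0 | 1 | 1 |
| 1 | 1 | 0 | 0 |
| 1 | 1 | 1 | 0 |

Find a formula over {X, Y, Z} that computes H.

H(X, Y, Z) = NOT (((X AND Y) AND NOT Z) OR ((X AND Y) AND Z))

H is 0 on only 2 rows — (1,1,0), (1,1,1). Writing each as a minterm (X·Y·¬Z, X·Y·Z) and OR-ing them characterizes exactly where H=0, so H is the negation of that disjunction.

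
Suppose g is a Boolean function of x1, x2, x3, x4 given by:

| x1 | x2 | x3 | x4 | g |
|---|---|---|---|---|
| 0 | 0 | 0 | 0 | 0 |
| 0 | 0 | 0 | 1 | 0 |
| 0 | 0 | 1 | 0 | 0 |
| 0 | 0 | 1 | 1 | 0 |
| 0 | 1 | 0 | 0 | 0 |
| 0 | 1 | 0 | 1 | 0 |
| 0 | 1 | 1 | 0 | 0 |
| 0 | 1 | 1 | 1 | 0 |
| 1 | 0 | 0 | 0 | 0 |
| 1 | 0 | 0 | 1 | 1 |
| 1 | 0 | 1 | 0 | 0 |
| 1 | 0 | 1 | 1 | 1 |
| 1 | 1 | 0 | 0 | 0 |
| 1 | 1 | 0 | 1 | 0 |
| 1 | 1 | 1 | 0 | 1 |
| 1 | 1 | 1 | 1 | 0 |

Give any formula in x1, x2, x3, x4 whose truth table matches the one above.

g(x1, x2, x3, x4) = ((((x1 AND NOT x2) AND NOT x3) AND x4) OR (((x1 AND NOT x2) AND x3) AND x4)) OR (((x1 AND x2) AND x3) AND NOT x4)

The 1-rows are (1,0,0,1), (1,0,1,1), (1,1,1,0). Each contributes one minterm — x1·¬x2·¬x3·x4; x1·¬x2·x3·x4; x1·x2·x3·¬x4 — and their disjunction is a sum-of-products form of g.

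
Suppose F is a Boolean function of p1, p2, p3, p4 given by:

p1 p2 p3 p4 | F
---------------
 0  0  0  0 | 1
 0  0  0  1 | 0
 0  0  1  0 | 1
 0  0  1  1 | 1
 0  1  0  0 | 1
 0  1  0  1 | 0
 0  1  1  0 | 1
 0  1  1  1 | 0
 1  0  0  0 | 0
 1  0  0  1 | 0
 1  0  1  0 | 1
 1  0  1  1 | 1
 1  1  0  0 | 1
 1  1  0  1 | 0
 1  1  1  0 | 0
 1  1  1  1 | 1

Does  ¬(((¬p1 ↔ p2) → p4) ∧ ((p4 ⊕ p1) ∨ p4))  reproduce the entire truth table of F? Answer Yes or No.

No

Evaluate ¬(((¬p1 ↔ p2) → p4) ∧ ((p4 ⊕ p1) ∨ p4)) on each row and compare to F:
  p1=0, p2=0, p3=0, p4=0: formula gives 1, F = 1 ✓
  p1=0, p2=0, p3=0, p4=1: formula gives 0, F = 0 ✓
  p1=0, p2=0, p3=1, p4=0: formula gives 1, F = 1 ✓
  p1=0, p2=0, p3=1, p4=1: formula gives 0, but F = 1 ✗
Row (0,0,1,1) is a counterexample, so the formula is not equivalent to F.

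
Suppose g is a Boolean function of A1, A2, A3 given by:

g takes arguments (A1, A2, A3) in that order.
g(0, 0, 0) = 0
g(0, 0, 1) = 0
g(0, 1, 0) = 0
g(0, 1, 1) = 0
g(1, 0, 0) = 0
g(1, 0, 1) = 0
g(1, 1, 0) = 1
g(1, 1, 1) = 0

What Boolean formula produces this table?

g(A1, A2, A3) = (A1 AND A2) AND NOT A3

g is 1 on exactly one input, (1,1,0), whose minterm is A1·A2·¬A3. So g is just that conjunction.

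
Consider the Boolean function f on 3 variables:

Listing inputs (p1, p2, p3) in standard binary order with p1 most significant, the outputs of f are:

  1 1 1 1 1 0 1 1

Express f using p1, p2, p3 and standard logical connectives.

f is 0 on exactly one input, (1,0,1), whose minterm is p1·¬p2·p3. So f is the negation of that single conjunction.

f(p1, p2, p3) = not ((p1 and not p2) and p3)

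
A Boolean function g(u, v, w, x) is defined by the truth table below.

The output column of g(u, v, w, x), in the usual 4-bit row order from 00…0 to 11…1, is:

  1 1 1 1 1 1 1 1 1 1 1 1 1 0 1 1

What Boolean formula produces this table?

g(u, v, w, x) = not (((u and v) and not w) and x)

g is 0 on exactly one input, (1,1,0,1), whose minterm is u·v·¬w·x. So g is the negation of that single conjunction.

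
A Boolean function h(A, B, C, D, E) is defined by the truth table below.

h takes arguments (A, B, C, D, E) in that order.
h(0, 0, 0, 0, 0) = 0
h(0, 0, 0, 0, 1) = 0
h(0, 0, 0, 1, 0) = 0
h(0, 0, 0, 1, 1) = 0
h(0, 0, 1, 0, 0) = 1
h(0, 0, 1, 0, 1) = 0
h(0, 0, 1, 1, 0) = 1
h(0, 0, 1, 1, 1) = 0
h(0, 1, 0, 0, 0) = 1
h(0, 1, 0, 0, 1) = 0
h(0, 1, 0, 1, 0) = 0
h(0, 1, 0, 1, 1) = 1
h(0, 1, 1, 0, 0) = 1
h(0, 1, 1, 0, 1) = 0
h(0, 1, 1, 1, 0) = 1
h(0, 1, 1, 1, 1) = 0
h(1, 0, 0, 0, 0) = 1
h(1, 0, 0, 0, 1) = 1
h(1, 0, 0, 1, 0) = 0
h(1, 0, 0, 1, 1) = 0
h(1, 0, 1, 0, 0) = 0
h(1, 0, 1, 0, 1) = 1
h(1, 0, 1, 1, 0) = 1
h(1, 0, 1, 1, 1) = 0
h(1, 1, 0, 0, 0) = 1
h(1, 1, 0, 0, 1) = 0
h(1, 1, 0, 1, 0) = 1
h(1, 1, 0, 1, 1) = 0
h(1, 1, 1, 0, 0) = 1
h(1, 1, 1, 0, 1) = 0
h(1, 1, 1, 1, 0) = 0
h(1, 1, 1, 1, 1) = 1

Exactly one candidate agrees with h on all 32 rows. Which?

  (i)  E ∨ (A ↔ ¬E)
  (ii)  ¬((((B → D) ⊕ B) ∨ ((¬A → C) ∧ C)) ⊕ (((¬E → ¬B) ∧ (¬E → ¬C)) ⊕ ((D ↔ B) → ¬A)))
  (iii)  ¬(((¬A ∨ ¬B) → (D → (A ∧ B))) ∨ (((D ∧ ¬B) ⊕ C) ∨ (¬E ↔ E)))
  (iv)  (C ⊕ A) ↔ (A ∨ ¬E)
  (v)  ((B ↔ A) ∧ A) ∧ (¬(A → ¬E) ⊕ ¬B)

ii

(i) disagrees with h on (0,0,0,0,1) (formula → 1, table → 0); rule it out.
(iii) disagrees with h on (0,0,1,0,0) (formula → 0, table → 1); rule it out.
(iv) disagrees with h on (0,0,0,0,1) (formula → 1, table → 0); rule it out.
(v) disagrees with h on (0,0,1,0,0) (formula → 0, table → 1); rule it out.
Only (ii) survives; checking it on all 32 rows confirms it matches h.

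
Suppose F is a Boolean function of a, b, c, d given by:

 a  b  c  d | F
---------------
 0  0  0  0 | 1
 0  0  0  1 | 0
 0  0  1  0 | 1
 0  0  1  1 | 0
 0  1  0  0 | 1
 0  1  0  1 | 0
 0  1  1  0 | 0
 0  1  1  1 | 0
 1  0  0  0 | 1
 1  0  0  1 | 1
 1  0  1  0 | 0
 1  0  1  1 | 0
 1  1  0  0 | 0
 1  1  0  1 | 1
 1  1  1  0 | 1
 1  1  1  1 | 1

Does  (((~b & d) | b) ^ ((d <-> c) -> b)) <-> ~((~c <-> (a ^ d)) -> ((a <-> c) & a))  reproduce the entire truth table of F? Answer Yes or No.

No

Evaluate (((~b & d) | b) ^ ((d <-> c) -> b)) <-> ~((~c <-> (a ^ d)) -> ((a <-> c) & a)) on each row and compare to F:
  a=0, b=0, c=0, d=0: formula gives 1, F = 1 ✓
  a=0, b=0, c=0, d=1: formula gives 0, F = 0 ✓
  a=0, b=0, c=1, d=0: formula gives 1, F = 1 ✓
  a=0, b=0, c=1, d=1: formula gives 0, F = 0 ✓
  …
  a=0, b=1, c=1, d=1: formula gives 1, but F = 0 ✗
A single disagreement suffices: at (0,1,1,1) they differ, so the formula does not compute F.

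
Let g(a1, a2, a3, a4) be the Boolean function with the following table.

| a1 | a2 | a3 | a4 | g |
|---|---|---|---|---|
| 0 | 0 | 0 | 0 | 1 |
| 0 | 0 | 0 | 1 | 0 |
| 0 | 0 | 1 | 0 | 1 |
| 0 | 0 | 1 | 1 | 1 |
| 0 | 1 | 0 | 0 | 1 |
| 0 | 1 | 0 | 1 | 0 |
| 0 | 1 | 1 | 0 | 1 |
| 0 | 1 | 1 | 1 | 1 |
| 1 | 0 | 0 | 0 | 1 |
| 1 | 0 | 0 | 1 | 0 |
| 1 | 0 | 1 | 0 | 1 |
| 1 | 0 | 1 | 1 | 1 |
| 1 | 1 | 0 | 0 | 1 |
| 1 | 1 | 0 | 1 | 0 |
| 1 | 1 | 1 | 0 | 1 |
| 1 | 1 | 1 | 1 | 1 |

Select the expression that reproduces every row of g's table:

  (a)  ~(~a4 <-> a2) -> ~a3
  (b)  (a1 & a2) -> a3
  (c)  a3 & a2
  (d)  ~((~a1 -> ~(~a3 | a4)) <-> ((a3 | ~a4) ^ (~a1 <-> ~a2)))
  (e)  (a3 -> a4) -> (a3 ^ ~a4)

e

(a) disagrees with g on (0,0,0,1) (formula → 1, table → 0); rule it out.
(b) disagrees with g on (0,0,0,1) (formula → 1, table → 0); rule it out.
(c) disagrees with g on (0,0,0,0) (formula → 0, table → 1); rule it out.
(d) disagrees with g on (0,0,0,0) (formula → 0, table → 1); rule it out.
Only (e) survives; checking it on all 16 rows confirms it matches g.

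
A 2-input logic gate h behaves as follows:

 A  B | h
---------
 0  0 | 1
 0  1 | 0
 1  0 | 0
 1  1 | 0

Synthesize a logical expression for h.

The output is 1 only when every input is 0 — NOR of all inputs.

h(A, B) = not (A or B)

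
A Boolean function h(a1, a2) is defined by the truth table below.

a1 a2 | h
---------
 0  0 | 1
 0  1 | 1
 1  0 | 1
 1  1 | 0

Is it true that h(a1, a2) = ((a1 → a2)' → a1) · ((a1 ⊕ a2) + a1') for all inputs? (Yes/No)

Check the formula against h row by row:
  a1=0, a2=0: formula gives 1, h = 1 ✓
  a1=0, a2=1: formula gives 1, h = 1 ✓
  a1=1, a2=0: formula gives 1, h = 1 ✓
  a1=1, a2=1: formula gives 0, h = 0 ✓
All 4 rows match — the expression computes h exactly.

Yes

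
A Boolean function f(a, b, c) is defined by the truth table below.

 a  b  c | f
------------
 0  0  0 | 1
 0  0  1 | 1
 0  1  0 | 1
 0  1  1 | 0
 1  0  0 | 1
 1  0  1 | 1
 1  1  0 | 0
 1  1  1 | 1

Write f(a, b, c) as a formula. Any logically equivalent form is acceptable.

The 0-rows are (0,1,1), (1,1,0). Take each as a conjunction (¬a·b·c, a·b·¬c), form their disjunction, and complement — that gives a formula that is 1 everywhere f is.

f(a, b, c) = ¬(((¬a ∧ b) ∧ c) ∨ ((a ∧ b) ∧ ¬c))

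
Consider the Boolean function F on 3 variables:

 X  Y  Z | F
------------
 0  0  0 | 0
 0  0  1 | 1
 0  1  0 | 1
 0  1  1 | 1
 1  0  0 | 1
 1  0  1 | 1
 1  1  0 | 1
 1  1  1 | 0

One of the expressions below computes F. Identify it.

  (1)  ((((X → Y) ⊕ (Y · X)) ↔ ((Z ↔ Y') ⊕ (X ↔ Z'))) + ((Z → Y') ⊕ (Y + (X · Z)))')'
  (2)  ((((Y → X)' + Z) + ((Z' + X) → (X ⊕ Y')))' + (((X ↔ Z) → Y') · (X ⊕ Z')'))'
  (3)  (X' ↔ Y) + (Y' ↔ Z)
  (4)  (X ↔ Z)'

(1) fails at (0,0,0): the formula yields 1, F is 0.
(2) fails at (0,0,0): the formula yields 1, F is 0.
(4) fails at (0,1,0): the formula yields 0, F is 1.
(3) is the remaining candidate, and it agrees with F on all 8 inputs.

3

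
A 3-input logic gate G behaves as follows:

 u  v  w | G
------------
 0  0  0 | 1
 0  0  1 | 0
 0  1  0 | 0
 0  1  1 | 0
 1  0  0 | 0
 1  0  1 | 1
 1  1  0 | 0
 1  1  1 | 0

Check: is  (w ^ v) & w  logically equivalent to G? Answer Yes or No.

Test each input against both G and the formula:
  u=0, v=0, w=0: formula gives 0, but G = 1 ✗
Since they disagree at (0,0,0), the expression is not a correct formula for G.

No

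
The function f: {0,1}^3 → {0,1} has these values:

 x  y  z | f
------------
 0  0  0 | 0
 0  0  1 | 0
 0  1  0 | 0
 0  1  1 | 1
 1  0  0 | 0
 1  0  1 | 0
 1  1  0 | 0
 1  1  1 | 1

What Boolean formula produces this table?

f(x, y, z) = ((~x & y) & z) | ((x & y) & z)

f=1 on 2 inputs: (0,1,1), (1,1,1). Reading each as a conjunction of literals (¬x·y·z, x·y·z) and taking the OR gives the canonical DNF.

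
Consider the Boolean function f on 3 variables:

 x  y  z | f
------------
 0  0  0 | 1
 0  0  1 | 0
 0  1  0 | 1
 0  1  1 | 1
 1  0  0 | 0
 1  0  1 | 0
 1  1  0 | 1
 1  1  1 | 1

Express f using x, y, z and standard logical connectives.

The 0-rows are (0,0,1), (1,0,0), (1,0,1). Take each as a conjunction (¬x·¬y·z, x·¬y·¬z, x·¬y·z), form their disjunction, and complement — that gives a formula that is 1 everywhere f is.

f(x, y, z) = ~((((~x & ~y) & z) | ((x & ~y) & ~z)) | ((x & ~y) & z))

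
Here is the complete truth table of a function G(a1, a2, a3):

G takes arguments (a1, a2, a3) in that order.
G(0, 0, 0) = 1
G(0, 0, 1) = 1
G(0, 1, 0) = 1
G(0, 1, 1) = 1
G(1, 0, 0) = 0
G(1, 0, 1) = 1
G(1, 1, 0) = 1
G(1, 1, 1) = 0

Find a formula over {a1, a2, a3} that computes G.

G(a1, a2, a3) = not (((a1 and not a2) and not a3) or ((a1 and a2) and a3))

The 0-rows are (1,0,0), (1,1,1). Take each as a conjunction (a1·¬a2·¬a3, a1·a2·a3), form their disjunction, and complement — that gives a formula that is 1 everywhere G is.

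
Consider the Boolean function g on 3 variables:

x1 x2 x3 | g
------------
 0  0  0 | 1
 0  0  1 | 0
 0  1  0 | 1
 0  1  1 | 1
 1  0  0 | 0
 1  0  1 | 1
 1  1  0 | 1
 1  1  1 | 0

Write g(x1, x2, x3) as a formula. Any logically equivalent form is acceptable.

g is 0 on only 3 rows — (0,0,1), (1,0,0), (1,1,1). Writing each as a minterm (¬x1·¬x2·x3, x1·¬x2·¬x3, x1·x2·x3) and OR-ing them characterizes exactly where g=0, so g is the negation of that disjunction.

g(x1, x2, x3) = ¬((((¬x1 ∧ ¬x2) ∧ x3) ∨ ((x1 ∧ ¬x2) ∧ ¬x3)) ∨ ((x1 ∧ x2) ∧ x3))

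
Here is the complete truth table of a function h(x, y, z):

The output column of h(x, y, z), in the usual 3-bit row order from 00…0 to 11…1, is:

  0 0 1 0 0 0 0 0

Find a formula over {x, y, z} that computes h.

h(x, y, z) = (¬x ∧ y) ∧ ¬z

Only row (0,1,0) gives 1. That row's minterm ¬x·y·¬z is h directly.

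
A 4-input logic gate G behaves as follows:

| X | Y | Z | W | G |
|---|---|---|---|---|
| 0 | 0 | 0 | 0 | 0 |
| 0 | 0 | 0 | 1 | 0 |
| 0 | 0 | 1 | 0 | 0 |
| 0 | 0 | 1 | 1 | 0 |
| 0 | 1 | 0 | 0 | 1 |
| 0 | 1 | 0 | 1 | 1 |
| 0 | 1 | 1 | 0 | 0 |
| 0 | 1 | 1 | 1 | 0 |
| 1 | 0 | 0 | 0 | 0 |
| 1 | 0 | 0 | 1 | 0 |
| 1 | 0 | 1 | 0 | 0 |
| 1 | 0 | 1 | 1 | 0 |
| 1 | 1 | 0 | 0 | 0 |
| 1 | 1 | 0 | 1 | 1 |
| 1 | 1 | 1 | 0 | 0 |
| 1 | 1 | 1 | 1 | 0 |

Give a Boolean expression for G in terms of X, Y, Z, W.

G(X, Y, Z, W) = ((((NOT X AND Y) AND NOT Z) AND NOT W) OR (((NOT X AND Y) AND NOT Z) AND W)) OR (((X AND Y) AND NOT Z) AND W)

The 1-rows are (0,1,0,0), (0,1,0,1), (1,1,0,1). Each contributes one minterm — ¬X·Y·¬Z·¬W; ¬X·Y·¬Z·W; X·Y·¬Z·W — and their disjunction is a sum-of-products form of G.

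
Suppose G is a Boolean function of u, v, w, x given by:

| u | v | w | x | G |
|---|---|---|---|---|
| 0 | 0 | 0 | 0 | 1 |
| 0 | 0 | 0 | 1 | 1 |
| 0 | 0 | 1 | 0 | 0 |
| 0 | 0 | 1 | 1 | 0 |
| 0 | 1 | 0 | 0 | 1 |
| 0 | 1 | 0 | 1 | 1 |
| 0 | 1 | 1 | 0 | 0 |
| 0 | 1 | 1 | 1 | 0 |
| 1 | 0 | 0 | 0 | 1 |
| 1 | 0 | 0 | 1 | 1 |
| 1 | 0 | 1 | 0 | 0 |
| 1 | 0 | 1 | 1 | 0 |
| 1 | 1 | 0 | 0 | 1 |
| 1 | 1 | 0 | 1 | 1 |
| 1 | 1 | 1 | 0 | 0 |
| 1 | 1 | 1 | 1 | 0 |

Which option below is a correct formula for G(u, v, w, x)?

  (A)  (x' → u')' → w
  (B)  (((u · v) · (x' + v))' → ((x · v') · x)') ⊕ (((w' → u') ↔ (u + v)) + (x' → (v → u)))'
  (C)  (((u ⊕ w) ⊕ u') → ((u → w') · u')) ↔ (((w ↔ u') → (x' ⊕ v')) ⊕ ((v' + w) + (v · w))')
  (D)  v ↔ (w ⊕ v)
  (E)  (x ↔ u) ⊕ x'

D

(A): at (0,0,1,0) it gives 1, but G = 0 — eliminated.
(B): at (0,0,0,1) it gives 0, but G = 1 — eliminated.
(C): at (0,0,1,1) it gives 1, but G = 0 — eliminated.
(E): at (0,0,0,0) it gives 0, but G = 1 — eliminated.
Only (D) survives; checking it on all 16 rows confirms it matches G.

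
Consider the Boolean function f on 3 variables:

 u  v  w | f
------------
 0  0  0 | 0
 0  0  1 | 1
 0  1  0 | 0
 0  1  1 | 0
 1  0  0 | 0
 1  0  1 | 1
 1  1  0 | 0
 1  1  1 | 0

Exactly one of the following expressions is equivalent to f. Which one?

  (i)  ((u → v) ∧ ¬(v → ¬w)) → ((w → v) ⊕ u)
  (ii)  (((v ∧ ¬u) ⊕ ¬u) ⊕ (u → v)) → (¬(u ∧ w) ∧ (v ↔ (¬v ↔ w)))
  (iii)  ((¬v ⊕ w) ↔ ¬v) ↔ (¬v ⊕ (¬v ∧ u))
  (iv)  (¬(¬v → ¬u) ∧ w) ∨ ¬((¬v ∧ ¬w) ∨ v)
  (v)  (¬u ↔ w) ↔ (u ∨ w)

(i): at (0,0,0) it gives 1, but f = 0 — eliminated.
(ii): at (0,0,0) it gives 1, but f = 0 — eliminated.
(iii): at (0,0,0) it gives 1, but f = 0 — eliminated.
(v): at (0,0,0) it gives 1, but f = 0 — eliminated.
That leaves (iv). Evaluating it on every row reproduces the table of f exactly.

iv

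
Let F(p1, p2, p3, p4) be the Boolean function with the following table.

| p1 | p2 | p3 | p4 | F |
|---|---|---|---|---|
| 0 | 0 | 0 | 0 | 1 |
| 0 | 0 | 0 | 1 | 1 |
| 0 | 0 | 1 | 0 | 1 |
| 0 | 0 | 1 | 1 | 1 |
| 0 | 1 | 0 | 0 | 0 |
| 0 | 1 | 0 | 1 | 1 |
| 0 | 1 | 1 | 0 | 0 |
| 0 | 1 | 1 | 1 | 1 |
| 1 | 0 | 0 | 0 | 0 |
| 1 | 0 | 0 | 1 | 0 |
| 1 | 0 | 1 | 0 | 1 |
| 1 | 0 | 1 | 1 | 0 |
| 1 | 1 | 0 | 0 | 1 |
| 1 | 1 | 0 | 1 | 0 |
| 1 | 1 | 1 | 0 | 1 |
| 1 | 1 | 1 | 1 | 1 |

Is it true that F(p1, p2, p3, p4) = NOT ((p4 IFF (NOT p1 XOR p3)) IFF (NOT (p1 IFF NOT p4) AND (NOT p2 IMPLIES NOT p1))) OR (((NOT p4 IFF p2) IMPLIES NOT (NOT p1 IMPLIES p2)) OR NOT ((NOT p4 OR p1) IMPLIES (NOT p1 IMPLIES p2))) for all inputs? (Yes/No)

No

Evaluate NOT ((p4 IFF (NOT p1 XOR p3)) IFF (NOT (p1 IFF NOT p4) AND (NOT p2 IMPLIES NOT p1))) OR (((NOT p4 IFF p2) IMPLIES NOT (NOT p1 IMPLIES p2)) OR NOT ((NOT p4 OR p1) IMPLIES (NOT p1 IMPLIES p2))) on each row and compare to F:
  p1=0, p2=0, p3=0, p4=0: formula gives 1, F = 1 ✓
  p1=0, p2=0, p3=0, p4=1: formula gives 1, F = 1 ✓
  p1=0, p2=0, p3=1, p4=0: formula gives 1, F = 1 ✓
  p1=0, p2=0, p3=1, p4=1: formula gives 1, F = 1 ✓
  p1=0, p2=1, p3=0, p4=0: formula gives 1, but F = 0 ✗
Since they disagree at (0,1,0,0), the expression is not a correct formula for F.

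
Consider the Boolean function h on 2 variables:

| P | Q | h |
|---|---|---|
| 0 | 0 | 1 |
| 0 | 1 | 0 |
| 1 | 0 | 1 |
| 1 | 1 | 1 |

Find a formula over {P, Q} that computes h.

h(P, Q) = Q → P

This is Q → P (false only at 0,1).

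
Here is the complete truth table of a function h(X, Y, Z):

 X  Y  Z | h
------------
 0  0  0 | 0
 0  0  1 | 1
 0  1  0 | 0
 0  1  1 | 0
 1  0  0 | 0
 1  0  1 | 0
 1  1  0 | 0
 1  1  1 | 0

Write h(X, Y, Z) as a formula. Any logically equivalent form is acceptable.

h(X, Y, Z) = (~X & ~Y) & Z

h is 1 on exactly one input, (0,0,1), whose minterm is ¬X·¬Y·Z. So h is just that conjunction.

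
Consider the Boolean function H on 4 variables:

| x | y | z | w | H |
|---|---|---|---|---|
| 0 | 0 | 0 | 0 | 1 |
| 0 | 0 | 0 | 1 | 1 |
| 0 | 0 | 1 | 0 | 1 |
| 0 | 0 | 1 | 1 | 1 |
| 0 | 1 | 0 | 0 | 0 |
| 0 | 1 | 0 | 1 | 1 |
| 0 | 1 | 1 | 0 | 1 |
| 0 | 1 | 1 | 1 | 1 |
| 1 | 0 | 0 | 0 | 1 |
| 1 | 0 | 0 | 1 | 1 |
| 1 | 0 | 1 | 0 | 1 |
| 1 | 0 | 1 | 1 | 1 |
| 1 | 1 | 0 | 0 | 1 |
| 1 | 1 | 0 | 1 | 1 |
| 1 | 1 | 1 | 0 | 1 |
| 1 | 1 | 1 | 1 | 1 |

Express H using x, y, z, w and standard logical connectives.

H(x, y, z, w) = ¬(((¬x ∧ y) ∧ ¬z) ∧ ¬w)

Only row (0,1,0,0) gives 0. So H is 1 everywhere except there — the complement of the minterm ¬x·y·¬z·¬w.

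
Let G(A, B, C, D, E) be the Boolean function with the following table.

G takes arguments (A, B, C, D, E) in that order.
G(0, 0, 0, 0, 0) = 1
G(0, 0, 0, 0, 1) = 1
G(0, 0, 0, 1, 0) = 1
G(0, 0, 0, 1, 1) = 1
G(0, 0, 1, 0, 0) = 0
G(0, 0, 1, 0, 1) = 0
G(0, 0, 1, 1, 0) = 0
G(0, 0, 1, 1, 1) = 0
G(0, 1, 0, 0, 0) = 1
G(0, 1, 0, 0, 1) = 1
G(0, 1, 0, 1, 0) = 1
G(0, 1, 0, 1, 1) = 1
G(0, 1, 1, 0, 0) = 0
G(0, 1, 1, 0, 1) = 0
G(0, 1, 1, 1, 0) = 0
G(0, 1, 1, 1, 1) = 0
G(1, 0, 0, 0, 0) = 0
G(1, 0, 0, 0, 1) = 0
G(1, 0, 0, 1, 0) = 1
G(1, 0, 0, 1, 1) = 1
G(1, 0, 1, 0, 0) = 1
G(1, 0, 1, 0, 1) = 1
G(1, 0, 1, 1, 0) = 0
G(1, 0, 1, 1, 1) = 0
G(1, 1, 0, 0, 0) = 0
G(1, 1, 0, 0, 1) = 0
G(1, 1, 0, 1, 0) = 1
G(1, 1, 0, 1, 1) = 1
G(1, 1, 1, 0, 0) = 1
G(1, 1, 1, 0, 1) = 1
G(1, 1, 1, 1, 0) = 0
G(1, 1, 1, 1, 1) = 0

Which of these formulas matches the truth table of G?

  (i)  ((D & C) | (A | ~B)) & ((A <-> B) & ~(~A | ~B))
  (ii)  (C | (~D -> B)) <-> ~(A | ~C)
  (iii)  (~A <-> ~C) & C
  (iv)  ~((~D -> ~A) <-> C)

iv

(i) fails at (0,0,0,0,0): the formula yields 0, G is 1.
(ii) fails at (0,0,0,1,0): the formula yields 0, G is 1.
(iii) fails at (0,0,0,0,0): the formula yields 0, G is 1.
Only (iv) survives; checking it on all 32 rows confirms it matches G.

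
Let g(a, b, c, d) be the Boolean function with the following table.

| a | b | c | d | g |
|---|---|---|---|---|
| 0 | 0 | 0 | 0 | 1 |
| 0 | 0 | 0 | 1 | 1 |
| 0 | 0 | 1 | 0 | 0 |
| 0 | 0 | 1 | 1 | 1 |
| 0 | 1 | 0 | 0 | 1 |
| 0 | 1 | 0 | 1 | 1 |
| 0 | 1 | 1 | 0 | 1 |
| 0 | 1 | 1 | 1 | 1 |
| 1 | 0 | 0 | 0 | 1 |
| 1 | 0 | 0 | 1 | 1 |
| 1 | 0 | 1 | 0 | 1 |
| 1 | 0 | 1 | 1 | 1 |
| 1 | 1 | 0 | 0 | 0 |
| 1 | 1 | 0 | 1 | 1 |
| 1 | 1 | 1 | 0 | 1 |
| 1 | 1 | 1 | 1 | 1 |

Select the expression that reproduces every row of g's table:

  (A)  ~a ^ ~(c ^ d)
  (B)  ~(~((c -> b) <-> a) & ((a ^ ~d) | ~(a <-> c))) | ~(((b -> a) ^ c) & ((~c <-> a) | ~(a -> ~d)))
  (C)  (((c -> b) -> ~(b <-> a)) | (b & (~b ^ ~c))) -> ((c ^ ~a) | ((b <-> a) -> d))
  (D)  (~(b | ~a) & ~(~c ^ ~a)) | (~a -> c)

C

(A) fails at (0,0,0,0): the formula yields 0, g is 1.
(B) fails at (0,0,1,0): the formula yields 1, g is 0.
(D) fails at (0,0,0,0): the formula yields 0, g is 1.
That leaves (C). Evaluating it on every row reproduces the table of g exactly.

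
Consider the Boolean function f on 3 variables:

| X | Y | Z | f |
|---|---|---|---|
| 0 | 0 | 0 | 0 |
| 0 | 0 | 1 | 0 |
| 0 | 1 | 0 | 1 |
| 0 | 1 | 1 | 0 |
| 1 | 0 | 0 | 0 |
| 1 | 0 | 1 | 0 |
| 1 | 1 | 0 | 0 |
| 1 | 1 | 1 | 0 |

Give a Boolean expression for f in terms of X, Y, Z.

f(X, Y, Z) = (X' · Y) · Z'

f is 1 on exactly one input, (0,1,0), whose minterm is ¬X·Y·¬Z. So f is just that conjunction.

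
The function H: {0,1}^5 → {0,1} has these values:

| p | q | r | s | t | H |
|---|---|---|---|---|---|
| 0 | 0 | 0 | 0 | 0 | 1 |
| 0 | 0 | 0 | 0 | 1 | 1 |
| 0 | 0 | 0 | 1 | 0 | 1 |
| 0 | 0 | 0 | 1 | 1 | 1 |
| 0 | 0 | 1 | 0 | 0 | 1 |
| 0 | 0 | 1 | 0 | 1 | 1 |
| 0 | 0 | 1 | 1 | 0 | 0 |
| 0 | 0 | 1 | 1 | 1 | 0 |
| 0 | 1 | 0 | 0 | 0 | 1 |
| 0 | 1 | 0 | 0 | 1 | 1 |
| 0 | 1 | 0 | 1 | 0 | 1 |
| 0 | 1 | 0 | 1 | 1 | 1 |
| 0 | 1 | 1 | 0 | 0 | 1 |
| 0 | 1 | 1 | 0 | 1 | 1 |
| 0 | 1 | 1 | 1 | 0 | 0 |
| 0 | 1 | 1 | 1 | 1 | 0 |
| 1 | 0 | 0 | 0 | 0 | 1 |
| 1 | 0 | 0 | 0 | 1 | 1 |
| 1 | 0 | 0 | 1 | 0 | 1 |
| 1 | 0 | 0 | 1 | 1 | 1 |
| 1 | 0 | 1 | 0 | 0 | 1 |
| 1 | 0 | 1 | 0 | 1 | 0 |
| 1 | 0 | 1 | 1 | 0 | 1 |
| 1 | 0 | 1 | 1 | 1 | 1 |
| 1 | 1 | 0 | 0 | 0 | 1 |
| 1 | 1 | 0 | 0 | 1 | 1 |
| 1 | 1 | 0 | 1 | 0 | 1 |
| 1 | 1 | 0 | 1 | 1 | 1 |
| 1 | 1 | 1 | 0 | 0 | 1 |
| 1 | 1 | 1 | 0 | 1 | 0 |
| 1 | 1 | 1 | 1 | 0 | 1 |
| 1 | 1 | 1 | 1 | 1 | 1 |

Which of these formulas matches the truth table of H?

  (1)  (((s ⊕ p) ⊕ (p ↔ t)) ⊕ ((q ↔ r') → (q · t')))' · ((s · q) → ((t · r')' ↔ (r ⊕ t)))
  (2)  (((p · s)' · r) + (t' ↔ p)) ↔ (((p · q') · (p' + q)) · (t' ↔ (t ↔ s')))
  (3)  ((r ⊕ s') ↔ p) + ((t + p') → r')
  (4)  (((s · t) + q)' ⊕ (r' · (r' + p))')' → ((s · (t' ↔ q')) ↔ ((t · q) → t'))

3

(1) fails at (0,0,0,0,1): the formula yields 0, H is 1.
(2) fails at (0,0,0,0,1): the formula yields 0, H is 1.
(4) fails at (0,0,0,1,1): the formula yields 0, H is 1.
(3) is the remaining candidate, and it agrees with H on all 32 inputs.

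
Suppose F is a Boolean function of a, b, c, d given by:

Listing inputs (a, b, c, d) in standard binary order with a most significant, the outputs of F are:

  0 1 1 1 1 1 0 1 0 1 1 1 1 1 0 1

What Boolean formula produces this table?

There are just 4 zero rows: (0,0,0,0), (0,1,1,0), (1,0,0,0), (1,1,1,0). Their minterms are ¬a·¬b·¬c·¬d, ¬a·b·c·¬d, a·¬b·¬c·¬d, a·b·c·¬d; the OR of those covers precisely the 0-outputs, and negating it yields F.

F(a, b, c, d) = ¬((((((¬a ∧ ¬b) ∧ ¬c) ∧ ¬d) ∨ (((¬a ∧ b) ∧ c) ∧ ¬d)) ∨ (((a ∧ ¬b) ∧ ¬c) ∧ ¬d)) ∨ (((a ∧ b) ∧ c) ∧ ¬d))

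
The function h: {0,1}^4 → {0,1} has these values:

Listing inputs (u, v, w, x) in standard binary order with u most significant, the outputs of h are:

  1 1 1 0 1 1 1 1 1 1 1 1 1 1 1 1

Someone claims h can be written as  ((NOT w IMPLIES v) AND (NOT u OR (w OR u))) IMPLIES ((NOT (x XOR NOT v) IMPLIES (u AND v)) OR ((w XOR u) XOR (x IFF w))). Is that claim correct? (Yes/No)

Yes

Check the formula against h row by row:
  u=0, v=0, w=0, x=0: formula gives 1, h = 1 ✓
  u=0, v=0, w=0, x=1: formula gives 1, h = 1 ✓
  u=0, v=0, w=1, x=0: formula gives 1, h = 1 ✓
  u=0, v=0, w=1, x=1: formula gives 0, h = 0 ✓
  …and likewise for the remaining 12 rows.
Every row agrees, so the formula is equivalent.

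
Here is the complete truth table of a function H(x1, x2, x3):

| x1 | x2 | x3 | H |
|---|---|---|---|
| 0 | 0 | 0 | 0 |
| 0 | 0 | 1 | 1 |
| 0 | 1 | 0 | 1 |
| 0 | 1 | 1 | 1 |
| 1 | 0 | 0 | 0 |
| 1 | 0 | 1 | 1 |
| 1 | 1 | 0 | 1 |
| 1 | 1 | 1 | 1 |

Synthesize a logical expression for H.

There are just 2 zero rows: (0,0,0), (1,0,0). Their minterms are ¬x1·¬x2·¬x3, x1·¬x2·¬x3; the OR of those covers precisely the 0-outputs, and negating it yields H.

H(x1, x2, x3) = ¬(((¬x1 ∧ ¬x2) ∧ ¬x3) ∨ ((x1 ∧ ¬x2) ∧ ¬x3))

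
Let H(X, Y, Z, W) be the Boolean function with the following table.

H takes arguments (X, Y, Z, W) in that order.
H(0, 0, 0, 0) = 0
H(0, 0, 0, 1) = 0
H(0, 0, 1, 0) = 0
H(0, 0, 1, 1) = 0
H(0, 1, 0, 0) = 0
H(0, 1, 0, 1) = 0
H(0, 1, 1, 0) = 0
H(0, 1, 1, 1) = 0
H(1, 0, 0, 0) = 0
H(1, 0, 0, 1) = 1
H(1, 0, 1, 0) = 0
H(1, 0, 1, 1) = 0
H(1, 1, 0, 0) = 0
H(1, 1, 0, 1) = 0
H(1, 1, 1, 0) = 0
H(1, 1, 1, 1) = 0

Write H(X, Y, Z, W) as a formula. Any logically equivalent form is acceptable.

H(X, Y, Z, W) = ((X & ~Y) & ~Z) & W

H is 1 on exactly one input, (1,0,0,1), whose minterm is X·¬Y·¬Z·W. So H is just that conjunction.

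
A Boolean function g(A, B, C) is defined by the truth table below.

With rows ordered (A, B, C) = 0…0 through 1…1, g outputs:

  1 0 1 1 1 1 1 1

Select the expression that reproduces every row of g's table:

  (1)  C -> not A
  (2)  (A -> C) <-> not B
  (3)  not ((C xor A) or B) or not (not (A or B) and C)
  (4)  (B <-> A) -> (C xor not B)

3

(1): at (0,0,1) it gives 1, but g = 0 — eliminated.
(2): at (0,0,1) it gives 1, but g = 0 — eliminated.
(4): at (1,1,0) it gives 0, but g = 1 — eliminated.
Only (3) survives; checking it on all 8 rows confirms it matches g.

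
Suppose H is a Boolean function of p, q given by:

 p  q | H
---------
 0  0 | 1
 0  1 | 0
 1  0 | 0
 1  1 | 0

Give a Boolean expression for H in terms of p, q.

Only row (0,0) gives 1. That row's minterm ¬p·¬q is H directly.

H(p, q) = NOT p AND NOT q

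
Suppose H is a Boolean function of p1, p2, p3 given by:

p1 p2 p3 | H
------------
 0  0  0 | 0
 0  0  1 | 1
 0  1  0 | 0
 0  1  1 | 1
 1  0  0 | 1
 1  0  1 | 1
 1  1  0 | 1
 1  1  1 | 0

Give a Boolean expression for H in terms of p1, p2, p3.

There are just 3 zero rows: (0,0,0), (0,1,0), (1,1,1). Their minterms are ¬p1·¬p2·¬p3, ¬p1·p2·¬p3, p1·p2·p3; the OR of those covers precisely the 0-outputs, and negating it yields H.

H(p1, p2, p3) = ~((((~p1 & ~p2) & ~p3) | ((~p1 & p2) & ~p3)) | ((p1 & p2) & p3))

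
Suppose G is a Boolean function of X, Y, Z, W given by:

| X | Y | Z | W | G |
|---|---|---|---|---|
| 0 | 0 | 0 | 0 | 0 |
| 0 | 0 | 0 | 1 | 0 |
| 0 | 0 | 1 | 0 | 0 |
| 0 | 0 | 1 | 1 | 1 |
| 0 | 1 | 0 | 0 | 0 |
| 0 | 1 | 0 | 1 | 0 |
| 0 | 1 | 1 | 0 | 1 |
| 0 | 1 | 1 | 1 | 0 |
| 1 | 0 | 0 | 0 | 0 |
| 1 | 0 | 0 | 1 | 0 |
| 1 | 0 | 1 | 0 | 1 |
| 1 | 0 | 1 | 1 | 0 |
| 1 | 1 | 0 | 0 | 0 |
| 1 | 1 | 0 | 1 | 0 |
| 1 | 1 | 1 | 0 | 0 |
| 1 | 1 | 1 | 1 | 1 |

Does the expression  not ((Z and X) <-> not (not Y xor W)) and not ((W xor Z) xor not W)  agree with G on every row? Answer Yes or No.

Test each input against both G and the formula:
  X=0, Y=0, Z=0, W=0: formula gives 0, G = 0 ✓
  X=0, Y=0, Z=0, W=1: formula gives 0, G = 0 ✓
  X=0, Y=0, Z=1, W=0: formula gives 0, G = 0 ✓
  X=0, Y=0, Z=1, W=1: formula gives 1, G = 1 ✓
  …and likewise for the remaining 12 rows.
All 16 rows match — the expression computes G exactly.

Yes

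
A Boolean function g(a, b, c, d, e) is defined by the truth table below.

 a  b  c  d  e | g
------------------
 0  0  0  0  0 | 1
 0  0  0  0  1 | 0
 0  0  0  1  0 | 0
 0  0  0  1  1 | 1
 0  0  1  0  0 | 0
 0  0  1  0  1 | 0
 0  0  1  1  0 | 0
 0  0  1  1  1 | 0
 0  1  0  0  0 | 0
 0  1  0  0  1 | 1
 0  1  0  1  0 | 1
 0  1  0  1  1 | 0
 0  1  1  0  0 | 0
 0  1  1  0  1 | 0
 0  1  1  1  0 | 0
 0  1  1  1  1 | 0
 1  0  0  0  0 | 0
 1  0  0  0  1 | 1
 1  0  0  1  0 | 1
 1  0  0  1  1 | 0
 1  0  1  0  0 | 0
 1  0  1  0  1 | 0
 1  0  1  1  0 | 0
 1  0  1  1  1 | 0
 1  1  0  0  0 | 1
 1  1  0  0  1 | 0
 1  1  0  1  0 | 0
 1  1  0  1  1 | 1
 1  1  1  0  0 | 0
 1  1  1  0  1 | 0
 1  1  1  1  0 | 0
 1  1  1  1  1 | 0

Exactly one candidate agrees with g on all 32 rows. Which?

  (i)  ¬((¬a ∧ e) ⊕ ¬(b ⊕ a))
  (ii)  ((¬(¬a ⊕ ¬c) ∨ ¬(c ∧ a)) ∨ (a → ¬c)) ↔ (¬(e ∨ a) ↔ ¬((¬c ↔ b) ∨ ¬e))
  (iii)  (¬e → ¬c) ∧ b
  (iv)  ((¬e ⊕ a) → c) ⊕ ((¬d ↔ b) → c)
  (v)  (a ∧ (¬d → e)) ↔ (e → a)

(i) fails at (0,0,0,0,0): the formula yields 0, g is 1.
(ii) fails at (0,0,0,0,0): the formula yields 0, g is 1.
(iii) fails at (0,0,0,0,0): the formula yields 0, g is 1.
(v) fails at (0,0,0,0,0): the formula yields 0, g is 1.
That leaves (iv). Evaluating it on every row reproduces the table of g exactly.

iv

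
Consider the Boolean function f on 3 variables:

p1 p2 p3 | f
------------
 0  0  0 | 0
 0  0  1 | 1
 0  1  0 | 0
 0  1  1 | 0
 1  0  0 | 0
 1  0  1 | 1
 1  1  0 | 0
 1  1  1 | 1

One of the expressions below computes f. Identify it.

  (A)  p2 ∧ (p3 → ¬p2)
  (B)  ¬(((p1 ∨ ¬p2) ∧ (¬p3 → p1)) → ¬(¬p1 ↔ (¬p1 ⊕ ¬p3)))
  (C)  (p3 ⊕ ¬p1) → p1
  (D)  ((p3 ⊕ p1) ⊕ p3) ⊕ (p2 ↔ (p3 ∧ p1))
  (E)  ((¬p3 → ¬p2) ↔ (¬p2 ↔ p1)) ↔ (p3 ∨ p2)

B

(A) disagrees with f on (0,0,1) (formula → 0, table → 1); rule it out.
(C) disagrees with f on (0,1,1) (formula → 1, table → 0); rule it out.
(D) disagrees with f on (0,0,0) (formula → 1, table → 0); rule it out.
(E) disagrees with f on (0,0,0) (formula → 1, table → 0); rule it out.
(B) is the remaining candidate, and it agrees with f on all 8 inputs.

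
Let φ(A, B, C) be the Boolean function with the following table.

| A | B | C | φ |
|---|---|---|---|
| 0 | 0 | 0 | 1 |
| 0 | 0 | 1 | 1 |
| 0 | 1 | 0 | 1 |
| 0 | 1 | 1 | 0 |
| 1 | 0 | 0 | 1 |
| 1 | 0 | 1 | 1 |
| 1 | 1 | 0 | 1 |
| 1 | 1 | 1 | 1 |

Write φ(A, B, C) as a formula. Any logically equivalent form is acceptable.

Only row (0,1,1) gives 0. So φ is 1 everywhere except there — the complement of the minterm ¬A·B·C.

φ(A, B, C) = not ((not A and B) and C)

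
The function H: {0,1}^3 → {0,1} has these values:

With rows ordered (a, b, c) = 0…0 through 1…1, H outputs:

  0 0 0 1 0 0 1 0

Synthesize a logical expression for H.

The 1-rows are (0,1,1), (1,1,0). Each contributes one minterm — ¬a·b·c; a·b·¬c — and their disjunction is a sum-of-products form of H.

H(a, b, c) = ((a' · b) · c) + ((a · b) · c')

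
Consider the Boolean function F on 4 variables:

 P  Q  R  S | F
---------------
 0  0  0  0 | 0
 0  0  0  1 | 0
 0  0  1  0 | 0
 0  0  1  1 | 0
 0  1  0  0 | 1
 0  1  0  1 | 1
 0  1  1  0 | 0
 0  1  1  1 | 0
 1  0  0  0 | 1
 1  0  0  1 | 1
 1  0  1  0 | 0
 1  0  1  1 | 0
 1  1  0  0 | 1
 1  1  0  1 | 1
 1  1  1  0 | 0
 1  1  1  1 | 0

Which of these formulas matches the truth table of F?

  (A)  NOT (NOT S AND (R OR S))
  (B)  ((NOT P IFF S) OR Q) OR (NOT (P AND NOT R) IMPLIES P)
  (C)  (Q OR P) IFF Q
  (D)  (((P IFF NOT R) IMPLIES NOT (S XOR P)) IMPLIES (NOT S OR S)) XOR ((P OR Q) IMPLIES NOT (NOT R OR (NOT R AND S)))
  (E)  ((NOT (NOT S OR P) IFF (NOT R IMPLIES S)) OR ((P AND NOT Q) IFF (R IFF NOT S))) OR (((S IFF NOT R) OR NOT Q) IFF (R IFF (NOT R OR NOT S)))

(A) disagrees with F on (0,0,0,0) (formula → 1, table → 0); rule it out.
(B) disagrees with F on (0,0,0,1) (formula → 1, table → 0); rule it out.
(C) disagrees with F on (0,0,0,0) (formula → 1, table → 0); rule it out.
(E) disagrees with F on (0,0,0,0) (formula → 1, table → 0); rule it out.
That leaves (D). Evaluating it on every row reproduces the table of F exactly.

D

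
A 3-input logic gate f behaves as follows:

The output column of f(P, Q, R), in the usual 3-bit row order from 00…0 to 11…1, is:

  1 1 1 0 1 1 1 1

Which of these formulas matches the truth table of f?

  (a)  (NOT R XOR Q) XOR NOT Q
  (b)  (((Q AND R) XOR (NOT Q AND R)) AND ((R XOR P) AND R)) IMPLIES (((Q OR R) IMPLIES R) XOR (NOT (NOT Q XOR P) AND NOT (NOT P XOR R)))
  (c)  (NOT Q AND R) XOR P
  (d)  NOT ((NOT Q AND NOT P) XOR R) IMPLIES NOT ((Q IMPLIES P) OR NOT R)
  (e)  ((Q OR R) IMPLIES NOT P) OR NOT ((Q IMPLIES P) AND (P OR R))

(a) fails at (0,0,0): the formula yields 0, f is 1.
(c) fails at (0,0,0): the formula yields 0, f is 1.
(d) fails at (0,0,1): the formula yields 0, f is 1.
(e) fails at (0,1,1): the formula yields 1, f is 0.
(b) is the remaining candidate, and it agrees with f on all 8 inputs.

b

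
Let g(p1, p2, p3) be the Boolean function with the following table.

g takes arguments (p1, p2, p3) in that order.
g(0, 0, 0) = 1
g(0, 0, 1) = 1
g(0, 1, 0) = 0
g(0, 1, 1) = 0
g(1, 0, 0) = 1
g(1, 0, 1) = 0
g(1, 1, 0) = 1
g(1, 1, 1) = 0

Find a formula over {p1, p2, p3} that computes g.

g(p1, p2, p3) = ((((p1' · p2') · p3') + ((p1' · p2') · p3)) + ((p1 · p2') · p3')) + ((p1 · p2) · p3')

g=1 on 4 inputs: (0,0,0), (0,0,1), (1,0,0), (1,1,0). Reading each as a conjunction of literals (¬p1·¬p2·¬p3, ¬p1·¬p2·p3, p1·¬p2·¬p3, p1·p2·¬p3) and taking the OR gives the canonical DNF.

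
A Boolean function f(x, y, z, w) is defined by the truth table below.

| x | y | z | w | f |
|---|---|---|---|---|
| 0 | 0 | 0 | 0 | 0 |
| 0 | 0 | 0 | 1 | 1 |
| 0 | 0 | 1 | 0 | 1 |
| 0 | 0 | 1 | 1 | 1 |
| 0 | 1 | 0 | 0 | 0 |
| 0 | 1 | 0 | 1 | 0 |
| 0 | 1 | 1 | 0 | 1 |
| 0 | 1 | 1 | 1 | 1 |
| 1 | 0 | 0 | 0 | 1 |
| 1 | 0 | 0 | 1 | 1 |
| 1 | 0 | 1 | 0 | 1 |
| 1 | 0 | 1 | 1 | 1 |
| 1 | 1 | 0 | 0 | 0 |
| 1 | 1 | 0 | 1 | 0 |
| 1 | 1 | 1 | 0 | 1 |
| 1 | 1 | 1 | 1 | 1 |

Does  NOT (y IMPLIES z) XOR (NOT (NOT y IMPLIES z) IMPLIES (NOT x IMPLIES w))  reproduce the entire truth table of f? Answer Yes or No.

Yes

Test each input against both f and the formula:
  x=0, y=0, z=0, w=0: formula gives 0, f = 0 ✓
  x=0, y=0, z=0, w=1: formula gives 1, f = 1 ✓
  x=0, y=0, z=1, w=0: formula gives 1, f = 1 ✓
  x=0, y=0, z=1, w=1: formula gives 1, f = 1 ✓
  …and likewise for the remaining 12 rows.
Every row agrees, so the formula is equivalent.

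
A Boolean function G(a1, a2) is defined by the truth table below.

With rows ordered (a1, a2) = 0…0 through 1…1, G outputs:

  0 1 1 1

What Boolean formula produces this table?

G(a1, a2) = a1 + a2

The output is 1 whenever at least one input is 1 — the OR of all inputs.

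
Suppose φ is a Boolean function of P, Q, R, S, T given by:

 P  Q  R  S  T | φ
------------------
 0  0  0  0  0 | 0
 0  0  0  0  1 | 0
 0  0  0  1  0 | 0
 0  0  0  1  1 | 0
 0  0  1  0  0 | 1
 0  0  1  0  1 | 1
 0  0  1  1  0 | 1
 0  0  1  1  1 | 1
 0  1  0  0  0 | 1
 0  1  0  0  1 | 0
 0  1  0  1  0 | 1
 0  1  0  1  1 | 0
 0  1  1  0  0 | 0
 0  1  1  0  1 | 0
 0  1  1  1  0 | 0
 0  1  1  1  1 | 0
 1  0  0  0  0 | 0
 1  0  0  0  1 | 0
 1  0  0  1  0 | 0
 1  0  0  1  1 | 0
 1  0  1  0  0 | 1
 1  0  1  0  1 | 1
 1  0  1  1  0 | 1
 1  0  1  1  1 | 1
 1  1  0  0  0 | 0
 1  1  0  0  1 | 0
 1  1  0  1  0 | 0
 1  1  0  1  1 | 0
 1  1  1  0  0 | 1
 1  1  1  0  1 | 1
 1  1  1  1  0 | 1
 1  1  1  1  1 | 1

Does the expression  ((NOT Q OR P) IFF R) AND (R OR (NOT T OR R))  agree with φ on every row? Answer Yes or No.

Yes

Evaluate ((NOT Q OR P) IFF R) AND (R OR (NOT T OR R)) on each row and compare to φ:
  P=0, Q=0, R=0, S=0, T=0: formula gives 0, φ = 0 ✓
  P=0, Q=0, R=0, S=0, T=1: formula gives 0, φ = 0 ✓
  P=0, Q=0, R=0, S=1, T=0: formula gives 0, φ = 0 ✓
  P=0, Q=0, R=0, S=1, T=1: formula gives 0, φ = 0 ✓
  … (the remaining 28 rows also agree.)
Every row agrees, so the formula is equivalent.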